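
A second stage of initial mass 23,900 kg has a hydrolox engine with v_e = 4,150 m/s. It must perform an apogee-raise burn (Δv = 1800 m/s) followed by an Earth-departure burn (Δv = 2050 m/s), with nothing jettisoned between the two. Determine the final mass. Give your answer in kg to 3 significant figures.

After the first burn: m = 23900 × exp(−1800/4150.0) = 23900 × 0.64808 = 15,489.1 kg.
After the second burn: m = 15,489.1 × exp(−2050/4150.0) = 15,489.1 × 0.61020 = 9,451.45 kg.

final mass ≈ 9450 kg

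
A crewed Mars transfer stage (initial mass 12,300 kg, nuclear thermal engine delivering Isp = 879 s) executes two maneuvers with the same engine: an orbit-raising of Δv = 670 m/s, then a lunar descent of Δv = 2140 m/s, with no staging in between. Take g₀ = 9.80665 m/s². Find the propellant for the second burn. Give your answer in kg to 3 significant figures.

propellant for the second burn ≈ 2500 kg

v_e = Isp · g₀ = 879 × 9.80665 = 8620.0 m/s.
After the first burn: m = 12300 × exp(−670/8620.0) = 12300 × 0.92522 = 11,380.2 kg.
After the second burn: m = 11,380.2 × exp(−2140/8620.0) = 11,380.2 × 0.78016 = 8,878.38 kg.
Second-burn propellant = 11,380.2 − 8,878.38 = 2,501.82 kg.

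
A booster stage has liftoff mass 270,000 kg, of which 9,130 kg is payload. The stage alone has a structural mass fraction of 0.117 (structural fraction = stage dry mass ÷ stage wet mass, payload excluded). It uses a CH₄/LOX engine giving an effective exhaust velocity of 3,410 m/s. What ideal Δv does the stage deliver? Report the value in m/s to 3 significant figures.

Stage wet mass = m₀ − payload = 270,000 − 9,130 = 260,870 kg.
Stage dry mass = ε × stage wet mass = 0.117 × 260,870 = 30,521.8 kg.
Burnout mass m_f = stage dry + payload = 30,521.8 + 9,130 = 39,651.8 kg.
From the ideal rocket equation, Δv = v_e · ln(270,000/39,651.8) = 3410.0 × ln(6.809) = 3410.0 × 1.9183 ≈ 6541 m/s.

Δv ≈ 6540 m/s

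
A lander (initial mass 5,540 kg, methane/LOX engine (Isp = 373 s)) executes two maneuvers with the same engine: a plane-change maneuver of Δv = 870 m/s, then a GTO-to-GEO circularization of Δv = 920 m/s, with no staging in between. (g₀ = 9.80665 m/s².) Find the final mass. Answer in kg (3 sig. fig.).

final mass ≈ 3400 kg

v_e = Isp · g₀ = 373 × 9.80665 = 3657.9 m/s.
After the first burn: m = 5540 × exp(−870/3657.9) = 5540 × 0.78833 = 4,367.35 kg.
After the second burn: m = 4,367.35 × exp(−920/3657.9) = 4,367.35 × 0.77762 = 3,396.14 kg.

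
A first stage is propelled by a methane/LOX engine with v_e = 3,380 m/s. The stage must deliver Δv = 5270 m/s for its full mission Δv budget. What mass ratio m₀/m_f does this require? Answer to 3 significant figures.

mass ratio ≈ 4.75

m₀/m_f = exp(Δv / v_e) = exp(5270 / 3380.0) = exp(1.5592) = 4.7549.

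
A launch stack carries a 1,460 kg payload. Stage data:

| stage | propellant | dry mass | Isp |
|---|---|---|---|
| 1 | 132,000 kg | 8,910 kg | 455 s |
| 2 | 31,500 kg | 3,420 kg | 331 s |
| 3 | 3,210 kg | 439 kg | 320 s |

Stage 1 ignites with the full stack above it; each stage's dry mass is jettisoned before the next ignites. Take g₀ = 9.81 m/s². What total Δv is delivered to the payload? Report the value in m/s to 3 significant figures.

Δv ≈ 14000 m/s

Ignition mass of stage 1 = 132,000+8,910 + 31,500+3,420 + 3,210+439 + 1,460 = 180,939 kg.
Stage 1: m₀ = 180,939 kg, m_f = 180,939 − 132,000 = 48,939 kg; Δv = 455×9.81×ln(3.697) = 4463.6×1.3076 ≈ 5836 m/s.
Stage 2: m₀ = 40,029 kg, m_f = 40,029 − 31,500 = 8,529 kg; Δv = 331×9.81×ln(4.693) = 3247.1×1.5461 ≈ 5020 m/s.
Stage 3: m₀ = 5,109 kg, m_f = 5,109 − 3,210 = 1,899 kg; Δv = 320×9.81×ln(2.69) = 3139.2×0.9897 ≈ 3107 m/s.
Total Δv = 5836 + 5020 + 3107 = 13963 m/s.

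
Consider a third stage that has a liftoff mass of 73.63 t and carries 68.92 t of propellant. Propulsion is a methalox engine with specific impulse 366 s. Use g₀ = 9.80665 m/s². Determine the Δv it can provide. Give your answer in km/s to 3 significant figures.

v_e = Isp · g₀ = 366 × 9.80665 = 3589.2 m/s.
m_f = m₀ − m_prop = 73.63 − 68.92 = 4.71 t.
Δv = v_e · ln(m₀/m_f) = 3589.2 × ln(15.63) = 3589.2 × 2.7494 ≈ 9868.1 m/s.

Δv ≈ 9.87 km/s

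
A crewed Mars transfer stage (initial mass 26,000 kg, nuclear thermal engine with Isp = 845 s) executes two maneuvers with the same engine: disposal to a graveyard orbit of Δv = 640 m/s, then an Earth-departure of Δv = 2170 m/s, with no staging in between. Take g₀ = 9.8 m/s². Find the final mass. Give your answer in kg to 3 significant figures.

final mass ≈ 18500 kg

v_e = Isp · g₀ = 845 × 9.8 = 8281.0 m/s.
After the first burn: m = 26000 × exp(−640/8281.0) = 26000 × 0.92563 = 24,066.4 kg.
After the second burn: m = 24,066.4 × exp(−2170/8281.0) = 24,066.4 × 0.76948 = 18,518.6 kg.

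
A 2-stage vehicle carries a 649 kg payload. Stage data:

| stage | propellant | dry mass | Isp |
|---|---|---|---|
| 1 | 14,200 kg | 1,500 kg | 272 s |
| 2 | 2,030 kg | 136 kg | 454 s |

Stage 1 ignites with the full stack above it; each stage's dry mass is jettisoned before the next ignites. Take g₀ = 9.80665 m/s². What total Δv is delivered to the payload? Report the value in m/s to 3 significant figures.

Δv ≈ 9570 m/s

Ignition mass of stage 1 = 14,200+1,500 + 2,030+136 + 649 = 18,515 kg.
Stage 1: m₀ = 18,515 kg, m_f = 18,515 − 14,200 = 4,315 kg; Δv = 272×9.80665×ln(4.291) = 2667.4×1.4565 ≈ 3885 m/s.
Stage 2: m₀ = 2,815 kg, m_f = 2,815 − 2,030 = 785 kg; Δv = 454×9.80665×ln(3.586) = 4452.2×1.2770 ≈ 5686 m/s.
Total Δv = 3885 + 5686 = 9571 m/s.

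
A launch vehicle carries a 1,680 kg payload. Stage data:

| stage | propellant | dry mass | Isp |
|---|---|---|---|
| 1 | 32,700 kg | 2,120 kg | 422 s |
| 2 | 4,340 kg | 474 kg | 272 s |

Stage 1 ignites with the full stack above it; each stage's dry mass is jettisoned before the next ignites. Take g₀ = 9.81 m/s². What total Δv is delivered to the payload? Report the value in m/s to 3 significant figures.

Δv ≈ 9440 m/s

Ignition mass of stage 1 = 32,700+2,120 + 4,340+474 + 1,680 = 41,314 kg.
Stage 1: m₀ = 41,314 kg, m_f = 41,314 − 32,700 = 8,614 kg; Δv = 422×9.81×ln(4.796) = 4139.8×1.5678 ≈ 6490 m/s.
Stage 2: m₀ = 6,494 kg, m_f = 6,494 − 4,340 = 2,154 kg; Δv = 272×9.81×ln(3.015) = 2668.3×1.1036 ≈ 2945 m/s.
Total Δv = 6490 + 2945 = 9435 m/s.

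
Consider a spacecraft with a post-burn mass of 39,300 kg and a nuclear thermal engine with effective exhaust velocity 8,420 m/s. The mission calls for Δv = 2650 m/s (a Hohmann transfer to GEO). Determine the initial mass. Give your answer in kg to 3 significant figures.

initial mass ≈ 53800 kg

Using Δv = v_e ln(m₀/m_f): m₀/m_f = exp(Δv / v_e) = exp(2650 / 8420.0) = exp(0.3147) = 1.3699.
m₀ = m_f × 1.3699 = 39,300 × 1.3699 = 53,837.1 kg.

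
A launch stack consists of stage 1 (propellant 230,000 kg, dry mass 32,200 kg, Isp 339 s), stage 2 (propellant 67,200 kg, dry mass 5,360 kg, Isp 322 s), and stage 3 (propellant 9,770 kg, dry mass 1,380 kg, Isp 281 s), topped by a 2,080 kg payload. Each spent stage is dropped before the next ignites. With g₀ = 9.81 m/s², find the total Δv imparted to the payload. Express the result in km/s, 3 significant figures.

Ignition mass of stage 1 = 230,000+32,200 + 67,200+5,360 + 9,770+1,380 + 2,080 = 347,990 kg.
Stage 1: m₀ = 347,990 kg, m_f = 347,990 − 230,000 = 117,990 kg; Δv = 339×9.81×ln(2.949) = 3325.6×1.0816 ≈ 3597 m/s.
Stage 2: m₀ = 85,790 kg, m_f = 85,790 − 67,200 = 18,590 kg; Δv = 322×9.81×ln(4.615) = 3158.8×1.5293 ≈ 4831 m/s.
Stage 3: m₀ = 13,230 kg, m_f = 13,230 − 9,770 = 3,460 kg; Δv = 281×9.81×ln(3.824) = 2756.6×1.3412 ≈ 3697 m/s.
Total Δv = 3597 + 4831 + 3697 = 12125 m/s.

Δv ≈ 12.1 km/s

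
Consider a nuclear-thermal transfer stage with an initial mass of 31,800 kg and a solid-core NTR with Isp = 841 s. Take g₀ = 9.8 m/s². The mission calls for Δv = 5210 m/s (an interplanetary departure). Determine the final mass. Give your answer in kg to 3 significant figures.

final mass ≈ 16900 kg

v_e = Isp · g₀ = 841 × 9.8 = 8241.8 m/s.
Using Δv = v_e ln(m₀/m_f): m₀/m_f = exp(Δv / v_e) = exp(5210 / 8241.8) = exp(0.6321) = 1.8816.
m_f = m₀ / 1.8816 = 31,800 / 1.8816 = 16,900.5 kg.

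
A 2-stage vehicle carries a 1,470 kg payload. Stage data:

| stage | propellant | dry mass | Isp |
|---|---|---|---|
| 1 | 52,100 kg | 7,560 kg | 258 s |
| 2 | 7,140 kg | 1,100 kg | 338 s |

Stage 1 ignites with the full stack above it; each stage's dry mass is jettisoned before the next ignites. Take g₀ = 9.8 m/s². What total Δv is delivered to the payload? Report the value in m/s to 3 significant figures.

Ignition mass of stage 1 = 52,100+7,560 + 7,140+1,100 + 1,470 = 69,370 kg.
Stage 1: m₀ = 69,370 kg, m_f = 69,370 − 52,100 = 17,270 kg; Δv = 258×9.8×ln(4.017) = 2528.4×1.3905 ≈ 3516 m/s.
Stage 2: m₀ = 9,710 kg, m_f = 9,710 − 7,140 = 2,570 kg; Δv = 338×9.8×ln(3.778) = 3312.4×1.3293 ≈ 4403 m/s.
Total Δv = 3516 + 4403 = 7919 m/s.

Δv ≈ 7920 m/s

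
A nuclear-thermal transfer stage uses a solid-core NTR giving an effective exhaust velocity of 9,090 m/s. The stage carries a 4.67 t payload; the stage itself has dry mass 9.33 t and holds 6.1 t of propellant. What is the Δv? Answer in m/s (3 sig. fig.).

Δv ≈ 3290 m/s

m₀ = payload + dry + propellant = 4.67 + 9.33 + 6.1 = 20.1 t.
m_f = payload + dry = 4.67 + 9.33 = 14 t.
Rocket equation: Δv = v_e · ln(m₀/m_f) = 9090.0 × ln(1.436) = 9090.0 × 0.3617 ≈ 3287.5 m/s.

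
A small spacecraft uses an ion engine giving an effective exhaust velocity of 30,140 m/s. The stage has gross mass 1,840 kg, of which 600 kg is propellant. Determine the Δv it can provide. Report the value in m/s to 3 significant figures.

Δv ≈ 11900 m/s

m_f = m₀ − m_prop = 1,840 − 600 = 1,240 kg.
By the Tsiolkovsky rocket equation, Δv = v_e · ln(m₀/m_f) = 30140.0 × ln(1.484) = 30140.0 × 0.3947 ≈ 11894.9 m/s.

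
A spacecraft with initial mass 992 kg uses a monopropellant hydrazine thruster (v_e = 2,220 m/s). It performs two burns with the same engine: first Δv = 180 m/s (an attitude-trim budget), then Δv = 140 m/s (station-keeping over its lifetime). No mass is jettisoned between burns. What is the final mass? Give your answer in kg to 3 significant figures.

final mass ≈ 859 kg

After the first burn: m = 992 × exp(−180/2220.0) = 992 × 0.92212 = 914.743 kg.
After the second burn: m = 914.743 × exp(−140/2220.0) = 914.743 × 0.93888 = 858.834 kg.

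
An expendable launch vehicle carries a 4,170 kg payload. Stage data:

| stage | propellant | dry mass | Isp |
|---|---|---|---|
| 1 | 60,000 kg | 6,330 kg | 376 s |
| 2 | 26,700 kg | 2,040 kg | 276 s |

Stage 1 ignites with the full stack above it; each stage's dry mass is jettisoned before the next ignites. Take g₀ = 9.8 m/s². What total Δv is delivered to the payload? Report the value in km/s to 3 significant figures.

Δv ≈ 7.93 km/s

Ignition mass of stage 1 = 60,000+6,330 + 26,700+2,040 + 4,170 = 99,240 kg.
Stage 1: m₀ = 99,240 kg, m_f = 99,240 − 60,000 = 39,240 kg; Δv = 376×9.8×ln(2.529) = 3684.8×0.9278 ≈ 3419 m/s.
Stage 2: m₀ = 32,910 kg, m_f = 32,910 − 26,700 = 6,210 kg; Δv = 276×9.8×ln(5.3) = 2704.8×1.6676 ≈ 4511 m/s.
Total Δv = 3419 + 4511 = 7930 m/s.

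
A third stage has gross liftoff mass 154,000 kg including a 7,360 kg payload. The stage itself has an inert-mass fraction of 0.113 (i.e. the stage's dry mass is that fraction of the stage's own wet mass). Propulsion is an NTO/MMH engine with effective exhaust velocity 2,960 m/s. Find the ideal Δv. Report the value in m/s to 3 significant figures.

Δv ≈ 5510 m/s

Stage wet mass = m₀ − payload = 154,000 − 7,360 = 146,640 kg.
Stage dry mass = ε × stage wet mass = 0.113 × 146,640 = 16,570.3 kg.
Burnout mass m_f = stage dry + payload = 16,570.3 + 7,360 = 23,930.3 kg.
Using Δv = v_e ln(m₀/m_f): Δv = v_e · ln(154,000/23,930.3) = 2960.0 × ln(6.435) = 2960.0 × 1.8618 ≈ 5511 m/s.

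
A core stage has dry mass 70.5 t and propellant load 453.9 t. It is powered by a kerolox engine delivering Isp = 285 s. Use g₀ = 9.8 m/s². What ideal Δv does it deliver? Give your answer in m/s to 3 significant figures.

v_e = Isp · g₀ = 285 × 9.8 = 2793.0 m/s.
m₀ = m_dry + m_prop = 70.5 + 453.9 = 524.4 t.
From the ideal rocket equation, Δv = v_e · ln(m₀/m_f) = 2793.0 × ln(7.438) = 2793.0 × 2.0066 ≈ 5604.6 m/s.

Δv ≈ 5600 m/s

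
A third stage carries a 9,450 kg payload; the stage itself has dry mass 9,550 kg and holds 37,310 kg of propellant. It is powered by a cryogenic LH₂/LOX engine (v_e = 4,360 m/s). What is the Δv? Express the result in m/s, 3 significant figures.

m₀ = payload + dry + propellant = 9,450 + 9,550 + 37,310 = 56,310 kg.
m_f = payload + dry = 9,450 + 9,550 = 19,000 kg.
Δv = v_e · ln(m₀/m_f) = 4360.0 × ln(2.964) = 4360.0 × 1.0864 ≈ 4736.8 m/s.

Δv ≈ 4740 m/s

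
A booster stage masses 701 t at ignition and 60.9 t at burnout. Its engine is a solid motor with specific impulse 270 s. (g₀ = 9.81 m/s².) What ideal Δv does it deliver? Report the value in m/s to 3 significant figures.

v_e = Isp · g₀ = 270 × 9.81 = 2648.7 m/s.
Δv = v_e · ln(m₀/m_f) = 2648.7 × ln(11.51) = 2648.7 × 2.4433 ≈ 6471.5 m/s.

Δv ≈ 6470 m/s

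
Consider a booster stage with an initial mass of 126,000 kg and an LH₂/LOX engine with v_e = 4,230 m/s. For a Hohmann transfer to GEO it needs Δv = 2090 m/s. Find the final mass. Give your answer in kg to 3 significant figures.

By the Tsiolkovsky rocket equation, m₀/m_f = exp(Δv / v_e) = exp(2090 / 4230.0) = exp(0.4941) = 1.6390.
m_f = m₀ / 1.6390 = 126,000 / 1.6390 = 76,876.1 kg.

final mass ≈ 76900 kg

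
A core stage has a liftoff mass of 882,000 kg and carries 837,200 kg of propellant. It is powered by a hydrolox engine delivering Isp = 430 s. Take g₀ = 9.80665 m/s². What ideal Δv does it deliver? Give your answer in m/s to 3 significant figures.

v_e = Isp · g₀ = 430 × 9.80665 = 4216.9 m/s.
m_f = m₀ − m_prop = 882,000 − 837,200 = 44,800 kg.
By the Tsiolkovsky rocket equation, Δv = v_e · ln(m₀/m_f) = 4216.9 × ln(19.69) = 4216.9 × 2.9800 ≈ 12566.2 m/s.

Δv ≈ 12600 m/s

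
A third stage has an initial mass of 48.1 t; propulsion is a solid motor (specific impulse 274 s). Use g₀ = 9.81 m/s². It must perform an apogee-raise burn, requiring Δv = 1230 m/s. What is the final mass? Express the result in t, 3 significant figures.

final mass ≈ 30.4 t

v_e = Isp · g₀ = 274 × 9.81 = 2687.9 m/s.
m₀/m_f = exp(Δv / v_e) = exp(1230 / 2687.9) = exp(0.4576) = 1.5803.
m_f = m₀ / 1.5803 = 48.1 / 1.5803 = 30.4373 t.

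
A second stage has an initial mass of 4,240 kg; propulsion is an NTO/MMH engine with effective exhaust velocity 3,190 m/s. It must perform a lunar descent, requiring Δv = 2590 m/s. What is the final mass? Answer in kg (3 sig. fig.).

final mass ≈ 1880 kg

From the ideal rocket equation, m₀/m_f = exp(Δv / v_e) = exp(2590 / 3190.0) = exp(0.8119) = 2.2522.
m_f = m₀ / 2.2522 = 4,240 / 2.2522 = 1,882.6 kg.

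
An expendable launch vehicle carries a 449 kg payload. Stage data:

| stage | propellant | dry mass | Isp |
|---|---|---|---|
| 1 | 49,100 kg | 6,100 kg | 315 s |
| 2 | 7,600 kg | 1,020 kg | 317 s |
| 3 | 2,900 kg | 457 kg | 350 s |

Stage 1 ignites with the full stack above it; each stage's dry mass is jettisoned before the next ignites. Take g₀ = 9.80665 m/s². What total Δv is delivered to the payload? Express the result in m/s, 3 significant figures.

Δv ≈ 11900 m/s

Ignition mass of stage 1 = 49,100+6,100 + 7,600+1,020 + 2,900+457 + 449 = 67,626 kg.
Stage 1: m₀ = 67,626 kg, m_f = 67,626 − 49,100 = 18,526 kg; Δv = 315×9.80665×ln(3.65) = 3089.1×1.2948 ≈ 4000 m/s.
Stage 2: m₀ = 12,426 kg, m_f = 12,426 − 7,600 = 4,826 kg; Δv = 317×9.80665×ln(2.575) = 3108.7×0.9458 ≈ 2940 m/s.
Stage 3: m₀ = 3,806 kg, m_f = 3,806 − 2,900 = 906 kg; Δv = 350×9.80665×ln(4.201) = 3432.3×1.4353 ≈ 4926 m/s.
Total Δv = 4000 + 2940 + 4926 = 11866 m/s.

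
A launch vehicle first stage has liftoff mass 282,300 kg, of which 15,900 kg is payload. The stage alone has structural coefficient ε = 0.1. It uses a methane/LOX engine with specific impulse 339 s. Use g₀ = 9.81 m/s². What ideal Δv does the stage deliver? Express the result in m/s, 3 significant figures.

Stage wet mass = m₀ − payload = 282,300 − 15,900 = 266,400 kg.
Stage dry mass = ε × stage wet mass = 0.1 × 266,400 = 26,640 kg.
Burnout mass m_f = stage dry + payload = 26,640 + 15,900 = 42,540 kg.
v_e = Isp · g₀ = 339 × 9.81 = 3325.6 m/s.
Δv = v_e · ln(282,300/42,540) = 3325.6 × ln(6.636) = 3325.6 × 1.8925 ≈ 6294 m/s.

Δv ≈ 6290 m/s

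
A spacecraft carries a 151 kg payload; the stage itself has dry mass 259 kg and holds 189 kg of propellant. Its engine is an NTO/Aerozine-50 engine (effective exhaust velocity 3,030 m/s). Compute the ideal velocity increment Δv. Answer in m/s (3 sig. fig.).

Δv ≈ 1150 m/s

m₀ = payload + dry + propellant = 151 + 259 + 189 = 599 kg.
m_f = payload + dry = 151 + 259 = 410 kg.
Δv = v_e · ln(m₀/m_f) = 3030.0 × ln(1.461) = 3030.0 × 0.3791 ≈ 1148.7 m/s.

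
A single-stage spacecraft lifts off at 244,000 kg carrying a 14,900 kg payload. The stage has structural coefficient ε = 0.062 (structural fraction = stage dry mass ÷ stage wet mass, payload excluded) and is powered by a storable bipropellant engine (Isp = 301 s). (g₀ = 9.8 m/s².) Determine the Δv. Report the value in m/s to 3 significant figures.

Δv ≈ 6270 m/s

Stage wet mass = m₀ − payload = 244,000 − 14,900 = 229,100 kg.
Stage dry mass = ε × stage wet mass = 0.062 × 229,100 = 14,204.2 kg.
Burnout mass m_f = stage dry + payload = 14,204.2 + 14,900 = 29,104.2 kg.
v_e = Isp · g₀ = 301 × 9.8 = 2949.8 m/s.
Rocket equation: Δv = v_e · ln(244,000/29,104.2) = 2949.8 × ln(8.384) = 2949.8 × 2.1263 ≈ 6272 m/s.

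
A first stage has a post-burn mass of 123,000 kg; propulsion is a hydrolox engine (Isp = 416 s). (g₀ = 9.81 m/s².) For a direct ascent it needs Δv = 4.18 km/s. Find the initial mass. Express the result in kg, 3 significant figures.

v_e = Isp · g₀ = 416 × 9.81 = 4081.0 m/s.
m₀/m_f = exp(Δv / v_e) = exp(4180 / 4081.0) = exp(1.0243) = 2.7851.
m₀ = m_f × 2.7851 = 123,000 × 2.7851 = 342,567 kg.

initial mass ≈ 343000 kg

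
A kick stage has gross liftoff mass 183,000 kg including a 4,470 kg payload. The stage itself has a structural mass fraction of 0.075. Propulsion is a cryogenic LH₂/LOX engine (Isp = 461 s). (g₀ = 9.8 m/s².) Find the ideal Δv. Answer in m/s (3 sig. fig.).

Stage wet mass = m₀ − payload = 183,000 − 4,470 = 178,530 kg.
Stage dry mass = ε × stage wet mass = 0.075 × 178,530 = 13,389.8 kg.
Burnout mass m_f = stage dry + payload = 13,389.8 + 4,470 = 17,859.8 kg.
v_e = Isp · g₀ = 461 × 9.8 = 4517.8 m/s.
From the ideal rocket equation, Δv = v_e · ln(183,000/17,859.8) = 4517.8 × ln(10.25) = 4517.8 × 2.3269 ≈ 10513 m/s.

Δv ≈ 10500 m/s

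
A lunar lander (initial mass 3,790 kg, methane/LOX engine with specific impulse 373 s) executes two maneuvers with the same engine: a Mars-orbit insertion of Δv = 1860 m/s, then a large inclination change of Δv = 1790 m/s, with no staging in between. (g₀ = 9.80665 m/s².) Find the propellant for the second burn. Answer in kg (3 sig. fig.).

v_e = Isp · g₀ = 373 × 9.80665 = 3657.9 m/s.
After the first burn: m = 3790 × exp(−1860/3657.9) = 3790 × 0.60140 = 2,279.31 kg.
After the second burn: m = 2,279.31 × exp(−1790/3657.9) = 2,279.31 × 0.61302 = 1,397.26 kg.
Second-burn propellant = 2,279.31 − 1,397.26 = 882.05 kg.

propellant for the second burn ≈ 882 kg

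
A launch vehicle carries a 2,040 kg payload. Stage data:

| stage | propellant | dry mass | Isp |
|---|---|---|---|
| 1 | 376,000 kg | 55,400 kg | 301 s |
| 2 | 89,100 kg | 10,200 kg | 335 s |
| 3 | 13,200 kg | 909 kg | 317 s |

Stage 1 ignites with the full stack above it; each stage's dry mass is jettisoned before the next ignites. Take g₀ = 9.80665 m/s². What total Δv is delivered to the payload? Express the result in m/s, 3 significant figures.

Δv ≈ 13600 m/s

Ignition mass of stage 1 = 376,000+55,400 + 89,100+10,200 + 13,200+909 + 2,040 = 546,849 kg.
Stage 1: m₀ = 546,849 kg, m_f = 546,849 − 376,000 = 170,849 kg; Δv = 301×9.80665×ln(3.201) = 2951.8×1.1634 ≈ 3434 m/s.
Stage 2: m₀ = 115,449 kg, m_f = 115,449 − 89,100 = 26,349 kg; Δv = 335×9.80665×ln(4.382) = 3285.2×1.4774 ≈ 4854 m/s.
Stage 3: m₀ = 16,149 kg, m_f = 16,149 − 13,200 = 2,949 kg; Δv = 317×9.80665×ln(5.476) = 3108.7×1.7004 ≈ 5286 m/s.
Total Δv = 3434 + 4854 + 5286 = 13574 m/s.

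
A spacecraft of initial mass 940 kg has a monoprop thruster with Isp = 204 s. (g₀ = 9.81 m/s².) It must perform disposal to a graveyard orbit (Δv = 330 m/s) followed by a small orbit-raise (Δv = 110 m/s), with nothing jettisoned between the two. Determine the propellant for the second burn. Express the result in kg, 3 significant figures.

propellant for the second burn ≈ 42.6 kg

v_e = Isp · g₀ = 204 × 9.81 = 2001.2 m/s.
After the first burn: m = 940 × exp(−330/2001.2) = 940 × 0.84798 = 797.101 kg.
After the second burn: m = 797.101 × exp(−110/2001.2) = 797.101 × 0.94652 = 754.472 kg.
Second-burn propellant = 797.101 − 754.472 = 42.629 kg.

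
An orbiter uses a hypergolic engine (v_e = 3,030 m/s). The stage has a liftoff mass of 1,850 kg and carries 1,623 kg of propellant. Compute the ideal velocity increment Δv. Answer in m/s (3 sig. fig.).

m_f = m₀ − m_prop = 1,850 − 1,623 = 227 kg.
From the ideal rocket equation, Δv = v_e · ln(m₀/m_f) = 3030.0 × ln(8.15) = 3030.0 × 2.0980 ≈ 6356.9 m/s.

Δv ≈ 6360 m/s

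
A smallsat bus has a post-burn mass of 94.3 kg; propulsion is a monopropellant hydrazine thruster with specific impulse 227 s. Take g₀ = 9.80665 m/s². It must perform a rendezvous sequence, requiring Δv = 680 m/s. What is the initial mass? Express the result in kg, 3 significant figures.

initial mass ≈ 128 kg

v_e = Isp · g₀ = 227 × 9.80665 = 2226.1 m/s.
m₀/m_f = exp(Δv / v_e) = exp(680 / 2226.1) = exp(0.3055) = 1.3573.
m₀ = m_f × 1.3573 = 94.3 × 1.3573 = 127.993 kg.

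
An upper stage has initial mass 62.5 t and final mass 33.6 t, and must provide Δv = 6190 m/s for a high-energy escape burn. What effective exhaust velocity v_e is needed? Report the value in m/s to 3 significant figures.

v_e ≈ 9970 m/s

ln(m₀/m_f) = ln(62500/33600) = ln(1.86) = 0.6206.
v_e = Δv / ln(m₀/m_f) = 6190 / 0.6206 = 9973.6 m/s.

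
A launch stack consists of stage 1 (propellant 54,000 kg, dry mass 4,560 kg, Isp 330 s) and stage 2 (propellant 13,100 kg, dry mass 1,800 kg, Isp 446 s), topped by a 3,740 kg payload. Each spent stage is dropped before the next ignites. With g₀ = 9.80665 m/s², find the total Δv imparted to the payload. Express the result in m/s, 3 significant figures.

Ignition mass of stage 1 = 54,000+4,560 + 13,100+1,800 + 3,740 = 77,200 kg.
Stage 1: m₀ = 77,200 kg, m_f = 77,200 − 54,000 = 23,200 kg; Δv = 330×9.80665×ln(3.328) = 3236.2×1.2022 ≈ 3891 m/s.
Stage 2: m₀ = 18,640 kg, m_f = 18,640 − 13,100 = 5,540 kg; Δv = 446×9.80665×ln(3.365) = 4373.8×1.2133 ≈ 5307 m/s.
Total Δv = 3891 + 5307 = 9198 m/s.

Δv ≈ 9200 m/s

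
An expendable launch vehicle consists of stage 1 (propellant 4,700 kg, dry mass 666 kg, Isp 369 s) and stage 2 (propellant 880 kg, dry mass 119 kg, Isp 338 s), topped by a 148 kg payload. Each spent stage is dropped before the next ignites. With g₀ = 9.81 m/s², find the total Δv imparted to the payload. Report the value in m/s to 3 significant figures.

Δv ≈ 9460 m/s

Ignition mass of stage 1 = 4,700+666 + 880+119 + 148 = 6,513 kg.
Stage 1: m₀ = 6,513 kg, m_f = 6,513 − 4,700 = 1,813 kg; Δv = 369×9.81×ln(3.592) = 3619.9×1.2788 ≈ 4629 m/s.
Stage 2: m₀ = 1,147 kg, m_f = 1,147 − 880 = 267 kg; Δv = 338×9.81×ln(4.296) = 3315.8×1.4577 ≈ 4833 m/s.
Total Δv = 4629 + 4833 = 9462 m/s.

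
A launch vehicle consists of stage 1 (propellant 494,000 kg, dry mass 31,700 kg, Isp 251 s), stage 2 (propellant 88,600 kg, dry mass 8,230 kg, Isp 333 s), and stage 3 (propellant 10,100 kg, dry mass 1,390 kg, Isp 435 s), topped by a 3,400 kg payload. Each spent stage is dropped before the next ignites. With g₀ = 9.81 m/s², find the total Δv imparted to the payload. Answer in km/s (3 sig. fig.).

Ignition mass of stage 1 = 494,000+31,700 + 88,600+8,230 + 10,100+1,390 + 3,400 = 637,420 kg.
Stage 1: m₀ = 637,420 kg, m_f = 637,420 − 494,000 = 143,420 kg; Δv = 251×9.81×ln(4.444) = 2462.3×1.4917 ≈ 3673 m/s.
Stage 2: m₀ = 111,720 kg, m_f = 111,720 − 88,600 = 23,120 kg; Δv = 333×9.81×ln(4.832) = 3266.7×1.5753 ≈ 5146 m/s.
Stage 3: m₀ = 14,890 kg, m_f = 14,890 − 10,100 = 4,790 kg; Δv = 435×9.81×ln(3.109) = 4267.4×1.1342 ≈ 4840 m/s.
Total Δv = 3673 + 5146 + 4840 = 13659 m/s.

Δv ≈ 13.7 km/s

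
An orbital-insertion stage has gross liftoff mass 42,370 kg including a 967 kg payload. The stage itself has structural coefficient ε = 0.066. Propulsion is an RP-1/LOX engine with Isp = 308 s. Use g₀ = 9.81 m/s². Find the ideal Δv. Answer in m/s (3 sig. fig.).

Δv ≈ 7370 m/s

Stage wet mass = m₀ − payload = 42,370 − 967 = 41,403 kg.
Stage dry mass = ε × stage wet mass = 0.066 × 41,403 = 2,732.6 kg.
Burnout mass m_f = stage dry + payload = 2,732.6 + 967 = 3,699.6 kg.
v_e = Isp · g₀ = 308 × 9.81 = 3021.5 m/s.
By the Tsiolkovsky rocket equation, Δv = v_e · ln(42,370/3,699.6) = 3021.5 × ln(11.45) = 3021.5 × 2.4382 ≈ 7367 m/s.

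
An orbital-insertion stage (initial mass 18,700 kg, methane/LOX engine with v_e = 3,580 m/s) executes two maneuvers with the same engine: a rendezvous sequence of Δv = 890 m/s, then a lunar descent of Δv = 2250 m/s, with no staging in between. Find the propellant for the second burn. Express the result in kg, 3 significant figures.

After the first burn: m = 18700 × exp(−890/3580.0) = 18700 × 0.77989 = 14,583.9 kg.
After the second burn: m = 14,583.9 × exp(−2250/3580.0) = 14,583.9 × 0.53340 = 7,779.05 kg.
Second-burn propellant = 14,583.9 − 7,779.05 = 6,804.85 kg.

propellant for the second burn ≈ 6800 kg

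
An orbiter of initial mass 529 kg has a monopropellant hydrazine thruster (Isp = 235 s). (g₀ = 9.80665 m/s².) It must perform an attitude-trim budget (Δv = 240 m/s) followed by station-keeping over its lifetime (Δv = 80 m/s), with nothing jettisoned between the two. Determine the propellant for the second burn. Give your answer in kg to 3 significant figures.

v_e = Isp · g₀ = 235 × 9.80665 = 2304.6 m/s.
After the first burn: m = 529 × exp(−240/2304.6) = 529 × 0.90110 = 476.682 kg.
After the second burn: m = 476.682 × exp(−80/2304.6) = 476.682 × 0.96588 = 460.418 kg.
Second-burn propellant = 476.682 − 460.418 = 16.264 kg.

propellant for the second burn ≈ 16.3 kg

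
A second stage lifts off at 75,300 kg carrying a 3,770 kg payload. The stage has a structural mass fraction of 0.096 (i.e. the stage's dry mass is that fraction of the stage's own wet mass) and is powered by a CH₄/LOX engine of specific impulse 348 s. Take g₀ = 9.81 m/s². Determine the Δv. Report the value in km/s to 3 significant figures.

Stage wet mass = m₀ − payload = 75,300 − 3,770 = 71,530 kg.
Stage dry mass = ε × stage wet mass = 0.096 × 71,530 = 6,866.88 kg.
Burnout mass m_f = stage dry + payload = 6,866.88 + 3,770 = 10,636.88 kg.
v_e = Isp · g₀ = 348 × 9.81 = 3413.9 m/s.
From the ideal rocket equation, Δv = v_e · ln(75,300/10,636.88) = 3413.9 × ln(7.079) = 3413.9 × 1.9572 ≈ 6681 m/s.

Δv ≈ 6.68 km/s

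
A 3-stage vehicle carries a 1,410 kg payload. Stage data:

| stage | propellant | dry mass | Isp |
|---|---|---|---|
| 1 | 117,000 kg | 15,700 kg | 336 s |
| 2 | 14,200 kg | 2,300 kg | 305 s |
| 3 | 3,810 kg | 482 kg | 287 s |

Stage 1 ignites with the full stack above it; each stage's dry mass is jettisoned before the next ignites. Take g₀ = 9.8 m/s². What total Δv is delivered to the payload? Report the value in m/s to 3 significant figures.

Ignition mass of stage 1 = 117,000+15,700 + 14,200+2,300 + 3,810+482 + 1,410 = 154,902 kg.
Stage 1: m₀ = 154,902 kg, m_f = 154,902 − 117,000 = 37,902 kg; Δv = 336×9.8×ln(4.087) = 3292.8×1.4078 ≈ 4636 m/s.
Stage 2: m₀ = 22,202 kg, m_f = 22,202 − 14,200 = 8,002 kg; Δv = 305×9.8×ln(2.775) = 2989.0×1.0205 ≈ 3050 m/s.
Stage 3: m₀ = 5,702 kg, m_f = 5,702 − 3,810 = 1,892 kg; Δv = 287×9.8×ln(3.014) = 2812.6×1.1032 ≈ 3103 m/s.
Total Δv = 4636 + 3050 + 3103 = 10789 m/s.

Δv ≈ 10800 m/s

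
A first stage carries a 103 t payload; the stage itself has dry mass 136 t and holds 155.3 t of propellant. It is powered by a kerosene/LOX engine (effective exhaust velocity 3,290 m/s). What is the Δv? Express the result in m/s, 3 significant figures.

m₀ = payload + dry + propellant = 103 + 136 + 155.3 = 394.3 t.
m_f = payload + dry = 103 + 136 = 239 t.
Δv = v_e · ln(m₀/m_f) = 3290.0 × ln(1.65) = 3290.0 × 0.5006 ≈ 1647.1 m/s.

Δv ≈ 1650 m/s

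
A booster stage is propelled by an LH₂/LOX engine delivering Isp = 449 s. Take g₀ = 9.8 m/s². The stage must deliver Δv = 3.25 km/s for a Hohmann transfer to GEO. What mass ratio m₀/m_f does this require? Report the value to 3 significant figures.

v_e = Isp · g₀ = 449 × 9.8 = 4400.2 m/s.
Using Δv = v_e ln(m₀/m_f): m₀/m_f = exp(Δv / v_e) = exp(3250 / 4400.2) = exp(0.7386) = 2.0930.

mass ratio ≈ 2.09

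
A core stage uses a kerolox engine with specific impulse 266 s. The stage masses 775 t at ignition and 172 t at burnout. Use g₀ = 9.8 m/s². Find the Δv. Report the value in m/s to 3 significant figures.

Δv ≈ 3920 m/s

v_e = Isp · g₀ = 266 × 9.8 = 2606.8 m/s.
Δv = v_e · ln(m₀/m_f) = 2606.8 × ln(4.506) = 2606.8 × 1.5054 ≈ 3924.2 m/s.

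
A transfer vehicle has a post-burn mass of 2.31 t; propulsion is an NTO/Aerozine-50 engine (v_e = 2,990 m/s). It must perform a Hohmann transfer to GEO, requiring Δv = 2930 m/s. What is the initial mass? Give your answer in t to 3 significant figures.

initial mass ≈ 6.15 t

m₀/m_f = exp(Δv / v_e) = exp(2930 / 2990.0) = exp(0.9799) = 2.6643.
m₀ = m_f × 2.6643 = 2.31 × 2.6643 = 6.15453 t.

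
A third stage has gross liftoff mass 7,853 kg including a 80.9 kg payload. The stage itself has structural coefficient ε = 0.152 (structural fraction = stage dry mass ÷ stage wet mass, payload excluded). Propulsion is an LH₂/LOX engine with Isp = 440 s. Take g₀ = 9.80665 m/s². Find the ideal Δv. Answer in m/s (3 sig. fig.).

Δv ≈ 7890 m/s

Stage wet mass = m₀ − payload = 7,853 − 80.9 = 7,772.1 kg.
Stage dry mass = ε × stage wet mass = 0.152 × 7,772.1 = 1,181.36 kg.
Burnout mass m_f = stage dry + payload = 1,181.36 + 80.9 = 1,262.26 kg.
v_e = Isp · g₀ = 440 × 9.80665 = 4314.9 m/s.
Δv = v_e · ln(7,853/1,262.26) = 4314.9 × ln(6.221) = 4314.9 × 1.8280 ≈ 7888 m/s.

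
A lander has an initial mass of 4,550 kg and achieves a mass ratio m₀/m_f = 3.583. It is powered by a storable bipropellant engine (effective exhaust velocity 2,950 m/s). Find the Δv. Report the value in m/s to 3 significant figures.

Δv ≈ 3760 m/s

Δv = v_e · ln(3.583) = 2950.0 × 1.2762 ≈ 3764.8 m/s.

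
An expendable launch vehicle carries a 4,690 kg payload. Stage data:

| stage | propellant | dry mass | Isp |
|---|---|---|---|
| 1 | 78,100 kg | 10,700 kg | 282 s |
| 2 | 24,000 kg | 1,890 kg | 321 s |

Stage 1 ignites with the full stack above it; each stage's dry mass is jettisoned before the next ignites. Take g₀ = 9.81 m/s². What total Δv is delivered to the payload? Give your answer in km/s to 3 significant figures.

Δv ≈ 7.78 km/s

Ignition mass of stage 1 = 78,100+10,700 + 24,000+1,890 + 4,690 = 119,380 kg.
Stage 1: m₀ = 119,380 kg, m_f = 119,380 − 78,100 = 41,280 kg; Δv = 282×9.81×ln(2.892) = 2766.4×1.0619 ≈ 2938 m/s.
Stage 2: m₀ = 30,580 kg, m_f = 30,580 − 24,000 = 6,580 kg; Δv = 321×9.81×ln(4.647) = 3149.0×1.5363 ≈ 4838 m/s.
Total Δv = 2938 + 4838 = 7776 m/s.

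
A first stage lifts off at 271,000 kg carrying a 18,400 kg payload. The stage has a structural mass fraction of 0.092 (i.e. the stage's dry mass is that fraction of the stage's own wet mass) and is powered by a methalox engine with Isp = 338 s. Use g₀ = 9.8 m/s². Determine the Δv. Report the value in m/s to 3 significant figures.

Δv ≈ 6200 m/s

Stage wet mass = m₀ − payload = 271,000 − 18,400 = 252,600 kg.
Stage dry mass = ε × stage wet mass = 0.092 × 252,600 = 23,239.2 kg.
Burnout mass m_f = stage dry + payload = 23,239.2 + 18,400 = 41,639.2 kg.
v_e = Isp · g₀ = 338 × 9.8 = 3312.4 m/s.
From the ideal rocket equation, Δv = v_e · ln(271,000/41,639.2) = 3312.4 × ln(6.508) = 3312.4 × 1.8731 ≈ 6204 m/s.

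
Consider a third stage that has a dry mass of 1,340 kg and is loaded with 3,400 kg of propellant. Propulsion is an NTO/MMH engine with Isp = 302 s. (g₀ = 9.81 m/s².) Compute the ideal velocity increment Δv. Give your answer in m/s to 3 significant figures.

Δv ≈ 3740 m/s

v_e = Isp · g₀ = 302 × 9.81 = 2962.6 m/s.
m₀ = m_dry + m_prop = 1,340 + 3,400 = 4,740 kg.
Using Δv = v_e ln(m₀/m_f): Δv = v_e · ln(m₀/m_f) = 2962.6 × ln(3.537) = 2962.6 × 1.2634 ≈ 3742.9 m/s.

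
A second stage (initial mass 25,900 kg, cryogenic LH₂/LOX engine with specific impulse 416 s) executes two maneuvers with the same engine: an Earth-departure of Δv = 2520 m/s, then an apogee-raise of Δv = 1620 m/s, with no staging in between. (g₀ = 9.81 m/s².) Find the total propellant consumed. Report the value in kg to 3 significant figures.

v_e = Isp · g₀ = 416 × 9.81 = 4081.0 m/s.
After the first burn: m = 25900 × exp(−2520/4081.0) = 25900 × 0.53929 = 13,967.6 kg.
After the second burn: m = 13,967.6 × exp(−1620/4081.0) = 13,967.6 × 0.67236 = 9,391.26 kg.
Total propellant = m₀ − m_final = 25900 − 9,391.26 = 16,508.74 kg.

total propellant consumed ≈ 16500 kg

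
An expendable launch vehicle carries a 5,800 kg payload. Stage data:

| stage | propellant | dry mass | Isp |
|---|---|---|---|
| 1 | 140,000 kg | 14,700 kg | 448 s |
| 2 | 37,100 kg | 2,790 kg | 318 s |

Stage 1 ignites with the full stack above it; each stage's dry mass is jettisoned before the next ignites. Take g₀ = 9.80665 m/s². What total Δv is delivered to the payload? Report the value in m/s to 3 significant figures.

Δv ≈ 10500 m/s

Ignition mass of stage 1 = 140,000+14,700 + 37,100+2,790 + 5,800 = 200,390 kg.
Stage 1: m₀ = 200,390 kg, m_f = 200,390 − 140,000 = 60,390 kg; Δv = 448×9.80665×ln(3.318) = 4393.4×1.1994 ≈ 5270 m/s.
Stage 2: m₀ = 45,690 kg, m_f = 45,690 − 37,100 = 8,590 kg; Δv = 318×9.80665×ln(5.319) = 3118.5×1.6713 ≈ 5212 m/s.
Total Δv = 5270 + 5212 = 10482 m/s.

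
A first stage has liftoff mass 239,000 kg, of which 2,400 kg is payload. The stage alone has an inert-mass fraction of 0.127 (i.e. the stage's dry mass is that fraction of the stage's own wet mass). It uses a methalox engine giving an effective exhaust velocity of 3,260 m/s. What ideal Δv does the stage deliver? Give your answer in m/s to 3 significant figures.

Δv ≈ 6510 m/s

Stage wet mass = m₀ − payload = 239,000 − 2,400 = 236,600 kg.
Stage dry mass = ε × stage wet mass = 0.127 × 236,600 = 30,048.2 kg.
Burnout mass m_f = stage dry + payload = 30,048.2 + 2,400 = 32,448.2 kg.
Using Δv = v_e ln(m₀/m_f): Δv = v_e · ln(239,000/32,448.2) = 3260.0 × ln(7.366) = 3260.0 × 1.9968 ≈ 6510 m/s.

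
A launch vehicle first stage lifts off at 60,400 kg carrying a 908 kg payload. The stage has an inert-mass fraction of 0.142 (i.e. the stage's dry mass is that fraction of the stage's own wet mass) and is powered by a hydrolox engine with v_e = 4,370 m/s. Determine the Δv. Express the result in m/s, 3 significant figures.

Δv ≈ 8150 m/s

Stage wet mass = m₀ − payload = 60,400 − 908 = 59,492 kg.
Stage dry mass = ε × stage wet mass = 0.142 × 59,492 = 8,447.86 kg.
Burnout mass m_f = stage dry + payload = 8,447.86 + 908 = 9,355.86 kg.
Using Δv = v_e ln(m₀/m_f): Δv = v_e · ln(60,400/9,355.86) = 4370.0 × ln(6.456) = 4370.0 × 1.8650 ≈ 8150 m/s.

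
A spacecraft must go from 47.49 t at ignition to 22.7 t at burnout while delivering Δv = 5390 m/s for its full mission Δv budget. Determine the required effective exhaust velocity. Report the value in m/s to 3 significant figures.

v_e ≈ 7300 m/s

ln(m₀/m_f) = ln(47490/22700) = ln(2.092) = 0.7382.
v_e = Δv / ln(m₀/m_f) = 5390 / 0.7382 = 7302.0 m/s.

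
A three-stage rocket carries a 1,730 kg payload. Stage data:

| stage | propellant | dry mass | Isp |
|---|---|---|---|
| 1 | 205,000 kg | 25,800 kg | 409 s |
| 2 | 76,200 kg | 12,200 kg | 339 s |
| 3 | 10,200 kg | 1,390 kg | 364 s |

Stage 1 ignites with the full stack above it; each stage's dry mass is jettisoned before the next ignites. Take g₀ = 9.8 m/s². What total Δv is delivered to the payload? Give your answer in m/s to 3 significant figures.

Ignition mass of stage 1 = 205,000+25,800 + 76,200+12,200 + 10,200+1,390 + 1,730 = 332,520 kg.
Stage 1: m₀ = 332,520 kg, m_f = 332,520 − 205,000 = 127,520 kg; Δv = 409×9.8×ln(2.608) = 4008.2×0.9584 ≈ 3842 m/s.
Stage 2: m₀ = 101,720 kg, m_f = 101,720 − 76,200 = 25,520 kg; Δv = 339×9.8×ln(3.986) = 3322.2×1.3828 ≈ 4594 m/s.
Stage 3: m₀ = 13,320 kg, m_f = 13,320 − 10,200 = 3,120 kg; Δv = 364×9.8×ln(4.269) = 3567.2×1.4514 ≈ 5178 m/s.
Total Δv = 3842 + 4594 + 5178 = 13614 m/s.

Δv ≈ 13600 m/s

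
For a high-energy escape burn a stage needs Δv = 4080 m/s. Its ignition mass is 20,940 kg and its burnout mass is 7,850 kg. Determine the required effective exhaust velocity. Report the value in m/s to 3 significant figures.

ln(m₀/m_f) = ln(20940/7850) = ln(2.668) = 0.9811.
Rocket equation: v_e = Δv / ln(m₀/m_f) = 4080 / 0.9811 = 4158.4 m/s.

v_e ≈ 4160 m/s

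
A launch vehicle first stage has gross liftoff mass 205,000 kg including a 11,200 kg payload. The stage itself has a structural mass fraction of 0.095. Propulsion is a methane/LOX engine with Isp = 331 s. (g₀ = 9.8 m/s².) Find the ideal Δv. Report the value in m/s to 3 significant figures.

Δv ≈ 6280 m/s

Stage wet mass = m₀ − payload = 205,000 − 11,200 = 193,800 kg.
Stage dry mass = ε × stage wet mass = 0.095 × 193,800 = 18,411 kg.
Burnout mass m_f = stage dry + payload = 18,411 + 11,200 = 29,611 kg.
v_e = Isp · g₀ = 331 × 9.8 = 3243.8 m/s.
Using Δv = v_e ln(m₀/m_f): Δv = v_e · ln(205,000/29,611) = 3243.8 × ln(6.923) = 3243.8 × 1.9349 ≈ 6276 m/s.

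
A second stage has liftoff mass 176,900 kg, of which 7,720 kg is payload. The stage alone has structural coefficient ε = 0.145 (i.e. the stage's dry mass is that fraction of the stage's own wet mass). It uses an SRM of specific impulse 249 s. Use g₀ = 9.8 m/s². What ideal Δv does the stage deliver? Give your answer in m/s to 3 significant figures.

Δv ≈ 4150 m/s

Stage wet mass = m₀ − payload = 176,900 − 7,720 = 169,180 kg.
Stage dry mass = ε × stage wet mass = 0.145 × 169,180 = 24,531.1 kg.
Burnout mass m_f = stage dry + payload = 24,531.1 + 7,720 = 32,251.1 kg.
v_e = Isp · g₀ = 249 × 9.8 = 2440.2 m/s.
Δv = v_e · ln(176,900/32,251.1) = 2440.2 × ln(5.485) = 2440.2 × 1.7020 ≈ 4153 m/s.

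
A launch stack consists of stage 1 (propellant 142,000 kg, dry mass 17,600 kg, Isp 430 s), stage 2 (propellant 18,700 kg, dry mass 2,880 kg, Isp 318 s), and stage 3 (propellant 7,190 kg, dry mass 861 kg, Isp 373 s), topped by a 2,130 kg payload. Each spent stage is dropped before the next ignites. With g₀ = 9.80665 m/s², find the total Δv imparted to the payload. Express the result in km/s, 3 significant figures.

Δv ≈ 13.0 km/s

Ignition mass of stage 1 = 142,000+17,600 + 18,700+2,880 + 7,190+861 + 2,130 = 191,361 kg.
Stage 1: m₀ = 191,361 kg, m_f = 191,361 − 142,000 = 49,361 kg; Δv = 430×9.80665×ln(3.877) = 4216.9×1.3550 ≈ 5714 m/s.
Stage 2: m₀ = 31,761 kg, m_f = 31,761 − 18,700 = 13,061 kg; Δv = 318×9.80665×ln(2.432) = 3118.5×0.8886 ≈ 2771 m/s.
Stage 3: m₀ = 10,181 kg, m_f = 10,181 − 7,190 = 2,991 kg; Δv = 373×9.80665×ln(3.404) = 3657.9×1.2249 ≈ 4481 m/s.
Total Δv = 5714 + 2771 + 4481 = 12966 m/s.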